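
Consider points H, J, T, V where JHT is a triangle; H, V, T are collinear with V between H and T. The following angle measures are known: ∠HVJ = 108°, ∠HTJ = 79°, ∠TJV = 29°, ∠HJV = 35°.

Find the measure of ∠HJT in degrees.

1. ∠JHV = 37°  [△JHV]
2. ∠JHT = 37°  [V on ray HT]
3. ∠HJT = 64°  [△JHT]

∠HJT = 64°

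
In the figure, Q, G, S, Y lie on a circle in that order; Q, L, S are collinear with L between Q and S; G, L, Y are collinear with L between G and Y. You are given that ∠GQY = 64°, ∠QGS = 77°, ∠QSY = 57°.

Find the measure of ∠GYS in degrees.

∠GYS = 44°

1. ∠GSY = 116°  [cyclic QGSY, opposite ∠Q+∠S]
2. ∠QYS = 103°  [cyclic QGSY, opposite ∠G+∠Y]
3. ∠SQY = 20°  [△QSY]
4. ∠SGY = 20°  [same arc SY]
5. ∠GYS = 44°  [△GSY]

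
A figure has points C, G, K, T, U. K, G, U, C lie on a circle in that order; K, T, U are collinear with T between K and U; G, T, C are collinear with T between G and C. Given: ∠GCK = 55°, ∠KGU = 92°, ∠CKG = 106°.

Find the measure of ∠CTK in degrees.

∠CTK = 52°

1. ∠CGK = 19°  [△KGC]
2. ∠KCU = 88°  [cyclic KGUC, opposite ∠G+∠C]
3. ∠CUK = 19°  [same arc KC]
4. ∠CKU = 73°  [△KUC]
5. ∠CTK = 52°  [△KTC]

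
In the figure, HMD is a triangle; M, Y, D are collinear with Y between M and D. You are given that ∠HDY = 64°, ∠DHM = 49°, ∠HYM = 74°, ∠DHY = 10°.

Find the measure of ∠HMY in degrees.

∠HMY = 67°

1. ∠HDM = 64°  [Y on ray DM]
2. ∠DMH = 67°  [△HMD]
3. ∠HMY = 67°  [Y on ray MD]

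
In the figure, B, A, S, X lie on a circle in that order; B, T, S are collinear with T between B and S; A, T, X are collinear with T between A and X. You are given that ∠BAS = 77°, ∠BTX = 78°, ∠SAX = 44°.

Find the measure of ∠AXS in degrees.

∠AXS = 45°

1. ∠BXS = 103°  [cyclic BASX, opposite ∠A+∠X]
2. ∠STX = 102°  [linear pair at T on BS]
3. ∠SBX = 44°  [same arc SX]
4. ∠BSX = 33°  [△BSX]
5. ∠AXS = 45°  [△STX]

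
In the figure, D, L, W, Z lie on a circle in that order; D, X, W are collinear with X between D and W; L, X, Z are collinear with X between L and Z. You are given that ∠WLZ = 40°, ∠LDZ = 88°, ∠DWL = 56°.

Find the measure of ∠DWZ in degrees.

1. ∠WDZ = 40°  [same arc WZ]
2. ∠LWZ = 92°  [cyclic DLWZ, opposite ∠D+∠W]
3. ∠DZL = 56°  [same arc DL]
4. ∠DXZ = 84°  [△DXZ]
5. ∠LZW = 48°  [△LWZ]
6. ∠WXZ = 96°  [linear pair at X on DW]
7. ∠DWZ = 36°  [△WXZ]

∠DWZ = 36°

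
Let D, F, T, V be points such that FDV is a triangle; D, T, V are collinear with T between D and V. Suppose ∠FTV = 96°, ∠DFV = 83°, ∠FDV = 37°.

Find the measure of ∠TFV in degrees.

∠TFV = 24°

1. ∠DVF = 60°  [△FDV]
2. ∠FVT = 60°  [T on ray VD]
3. ∠TFV = 24°  [△FTV]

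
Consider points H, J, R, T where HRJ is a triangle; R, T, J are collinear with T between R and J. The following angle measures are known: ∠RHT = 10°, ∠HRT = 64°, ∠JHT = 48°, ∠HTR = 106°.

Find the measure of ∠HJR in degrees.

∠HJR = 58°

1. ∠HTJ = 74°  [linear pair at T on RJ]
2. ∠HJT = 58°  [△HTJ]
3. ∠HJR = 58°  [T on ray JR]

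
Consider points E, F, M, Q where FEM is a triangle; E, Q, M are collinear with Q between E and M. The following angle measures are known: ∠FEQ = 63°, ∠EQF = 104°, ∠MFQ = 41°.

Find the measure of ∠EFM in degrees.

1. ∠FEM = 63°  [Q on ray EM]
2. ∠FQM = 76°  [linear pair at Q on EM]
3. ∠FMQ = 63°  [△FQM]
4. ∠EMF = 63°  [Q on ray ME]
5. ∠EFM = 54°  [△FEM]

∠EFM = 54°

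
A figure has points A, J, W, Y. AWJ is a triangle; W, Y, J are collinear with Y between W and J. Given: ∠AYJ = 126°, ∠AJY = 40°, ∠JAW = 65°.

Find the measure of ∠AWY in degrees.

∠AWY = 75°

1. ∠AJW = 40°  [Y on ray JW]
2. ∠AWJ = 75°  [△AWJ]
3. ∠AWY = 75°  [Y on ray WJ]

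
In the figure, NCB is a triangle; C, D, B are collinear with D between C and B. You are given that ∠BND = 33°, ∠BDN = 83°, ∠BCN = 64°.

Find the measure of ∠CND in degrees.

∠CND = 19°

1. ∠CDN = 97°  [linear pair at D on CB]
2. ∠DCN = 64°  [D on ray CB]
3. ∠CND = 19°  [△NCD]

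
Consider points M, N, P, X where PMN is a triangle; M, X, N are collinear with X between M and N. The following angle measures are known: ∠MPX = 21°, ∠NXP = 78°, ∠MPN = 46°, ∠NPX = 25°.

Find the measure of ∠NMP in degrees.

∠NMP = 57°

1. ∠PNX = 77°  [△PXN]
2. ∠MNP = 77°  [X on ray NM]
3. ∠NMP = 57°  [△PMN]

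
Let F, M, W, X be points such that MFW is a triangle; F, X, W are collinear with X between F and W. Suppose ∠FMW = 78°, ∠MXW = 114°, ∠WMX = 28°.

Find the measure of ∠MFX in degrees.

∠MFX = 64°

1. ∠MWX = 38°  [△MXW]
2. ∠FWM = 38°  [X on ray WF]
3. ∠MFW = 64°  [△MFW]
4. ∠MFX = 64°  [X on ray FW]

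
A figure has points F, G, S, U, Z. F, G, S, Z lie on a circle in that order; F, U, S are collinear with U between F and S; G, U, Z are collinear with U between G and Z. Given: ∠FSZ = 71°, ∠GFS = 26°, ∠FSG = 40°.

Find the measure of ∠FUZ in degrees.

∠FUZ = 97°

1. ∠GZS = 26°  [same arc GS]
2. ∠SUZ = 83°  [△SUZ]
3. ∠FUZ = 97°  [linear pair at U on FS]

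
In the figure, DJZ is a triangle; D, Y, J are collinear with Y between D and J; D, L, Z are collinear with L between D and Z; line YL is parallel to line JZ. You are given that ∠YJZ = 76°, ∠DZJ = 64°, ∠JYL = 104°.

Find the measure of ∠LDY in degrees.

1. ∠DJZ = 76°  [Y on ray JD]
2. ∠JDZ = 40°  [△DJZ]
3. ∠LDY = 40°  [Y on DJ, L on DZ]

∠LDY = 40°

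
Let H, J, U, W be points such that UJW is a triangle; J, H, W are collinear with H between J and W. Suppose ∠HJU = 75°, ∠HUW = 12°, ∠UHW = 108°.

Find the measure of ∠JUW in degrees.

∠JUW = 45°

1. ∠UJW = 75°  [H on ray JW]
2. ∠HWU = 60°  [△UHW]
3. ∠JWU = 60°  [H on ray WJ]
4. ∠JUW = 45°  [△UJW]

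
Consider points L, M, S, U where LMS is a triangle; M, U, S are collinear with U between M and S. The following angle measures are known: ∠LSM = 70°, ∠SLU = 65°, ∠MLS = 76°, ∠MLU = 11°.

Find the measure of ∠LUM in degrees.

1. ∠LSU = 70°  [U on ray SM]
2. ∠LUS = 45°  [△LUS]
3. ∠LUM = 135°  [linear pair at U on MS]

∠LUM = 135°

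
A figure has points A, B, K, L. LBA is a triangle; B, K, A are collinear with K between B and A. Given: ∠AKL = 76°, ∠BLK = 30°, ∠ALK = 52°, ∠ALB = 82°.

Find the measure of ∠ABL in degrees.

∠ABL = 46°

1. ∠BKL = 104°  [linear pair at K on BA]
2. ∠KBL = 46°  [△LBK]
3. ∠ABL = 46°  [K on ray BA]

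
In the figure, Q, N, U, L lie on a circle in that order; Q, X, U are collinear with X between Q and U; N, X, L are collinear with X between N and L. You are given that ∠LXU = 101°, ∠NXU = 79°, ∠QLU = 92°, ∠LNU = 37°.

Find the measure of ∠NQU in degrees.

1. ∠NUQ = 64°  [△NXU]
2. ∠QNU = 88°  [cyclic QNUL, opposite ∠N+∠L]
3. ∠NQU = 28°  [△QNU]

∠NQU = 28°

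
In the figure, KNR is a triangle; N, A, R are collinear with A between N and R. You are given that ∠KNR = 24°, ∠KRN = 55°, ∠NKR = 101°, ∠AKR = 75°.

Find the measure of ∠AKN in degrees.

∠AKN = 26°

1. ∠ANK = 24°  [A on ray NR]
2. ∠ARK = 55°  [A on ray RN]
3. ∠KAR = 50°  [△KAR]
4. ∠KAN = 130°  [linear pair at A on NR]
5. ∠AKN = 26°  [△KNA]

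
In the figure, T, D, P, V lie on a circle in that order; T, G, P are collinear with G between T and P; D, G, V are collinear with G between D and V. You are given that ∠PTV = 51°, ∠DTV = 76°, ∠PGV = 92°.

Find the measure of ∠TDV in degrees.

1. ∠TGV = 88°  [linear pair at G on TP]
2. ∠DVT = 41°  [△TGV]
3. ∠TDV = 63°  [△TDV]

∠TDV = 63°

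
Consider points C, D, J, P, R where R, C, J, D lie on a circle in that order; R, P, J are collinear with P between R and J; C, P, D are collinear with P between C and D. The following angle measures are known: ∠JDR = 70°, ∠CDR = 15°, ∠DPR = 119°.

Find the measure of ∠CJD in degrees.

1. ∠CJR = 15°  [same arc RC]
2. ∠DRJ = 46°  [△RPD]
3. ∠CPJ = 119°  [vertical angles at P]
4. ∠DPJ = 61°  [linear pair at P on RJ]
5. ∠DCJ = 46°  [△CPJ]
6. ∠DJR = 64°  [△RJD]
7. ∠CDJ = 55°  [△JPD]
8. ∠CJD = 79°  [△CJD]

∠CJD = 79°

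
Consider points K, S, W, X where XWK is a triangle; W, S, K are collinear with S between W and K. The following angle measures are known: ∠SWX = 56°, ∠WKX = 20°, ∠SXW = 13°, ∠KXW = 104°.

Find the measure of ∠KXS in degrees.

∠KXS = 91°

1. ∠WSX = 111°  [△XWS]
2. ∠SKX = 20°  [S on ray KW]
3. ∠KSX = 69°  [linear pair at S on WK]
4. ∠KXS = 91°  [△XSK]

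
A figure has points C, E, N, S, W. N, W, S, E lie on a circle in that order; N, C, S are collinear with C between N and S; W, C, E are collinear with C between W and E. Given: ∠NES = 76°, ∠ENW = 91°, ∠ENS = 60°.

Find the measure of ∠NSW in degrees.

∠NSW = 45°

1. ∠ESN = 44°  [△NSE]
2. ∠EWN = 44°  [same arc NE]
3. ∠NEW = 45°  [△NWE]
4. ∠NSW = 45°  [same arc NW]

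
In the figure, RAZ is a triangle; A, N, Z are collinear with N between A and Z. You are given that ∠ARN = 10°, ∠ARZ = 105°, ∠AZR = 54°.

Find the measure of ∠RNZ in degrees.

∠RNZ = 31°

1. ∠RAZ = 21°  [△RAZ]
2. ∠NAR = 21°  [N on ray AZ]
3. ∠ANR = 149°  [△RAN]
4. ∠RNZ = 31°  [linear pair at N on AZ]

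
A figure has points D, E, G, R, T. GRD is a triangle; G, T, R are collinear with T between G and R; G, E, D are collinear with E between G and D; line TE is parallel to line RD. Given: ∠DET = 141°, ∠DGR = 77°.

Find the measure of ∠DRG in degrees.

∠DRG = 64°

1. ∠GET = 39°  [linear pair at E on GD]
2. ∠EGT = 77°  [T on GR, E on GD]
3. ∠ETG = 64°  [△GTE]
4. ∠DRG = 64°  [TE∥RD, corresponding at T]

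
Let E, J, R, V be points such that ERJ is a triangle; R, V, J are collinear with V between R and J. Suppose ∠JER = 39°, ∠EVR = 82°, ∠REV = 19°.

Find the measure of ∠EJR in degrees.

∠EJR = 62°

1. ∠ERV = 79°  [△ERV]
2. ∠ERJ = 79°  [V on ray RJ]
3. ∠EJR = 62°  [△ERJ]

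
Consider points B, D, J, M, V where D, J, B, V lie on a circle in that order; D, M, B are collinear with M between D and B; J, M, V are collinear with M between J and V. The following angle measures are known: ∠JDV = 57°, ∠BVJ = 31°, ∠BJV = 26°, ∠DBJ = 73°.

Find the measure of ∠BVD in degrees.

1. ∠BDJ = 31°  [same arc JB]
2. ∠BJD = 76°  [△DJB]
3. ∠BVD = 104°  [cyclic DJBV, opposite ∠J+∠V]

∠BVD = 104°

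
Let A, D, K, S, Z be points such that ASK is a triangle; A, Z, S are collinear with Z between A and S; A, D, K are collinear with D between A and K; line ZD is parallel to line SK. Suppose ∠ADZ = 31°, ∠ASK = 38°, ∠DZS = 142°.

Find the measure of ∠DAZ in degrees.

∠DAZ = 111°

1. ∠AKS = 31°  [ZD∥SK, corresponding at D]
2. ∠KAS = 111°  [△ASK]
3. ∠DAZ = 111°  [Z on AS, D on AK]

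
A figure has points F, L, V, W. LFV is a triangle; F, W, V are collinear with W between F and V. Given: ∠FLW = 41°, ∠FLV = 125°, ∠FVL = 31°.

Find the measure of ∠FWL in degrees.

1. ∠LFV = 24°  [△LFV]
2. ∠LFW = 24°  [W on ray FV]
3. ∠FWL = 115°  [△LFW]

∠FWL = 115°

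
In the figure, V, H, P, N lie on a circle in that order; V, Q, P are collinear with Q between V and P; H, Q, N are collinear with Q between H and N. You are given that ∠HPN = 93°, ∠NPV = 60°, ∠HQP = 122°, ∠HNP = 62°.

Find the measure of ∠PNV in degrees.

1. ∠NHP = 25°  [△HPN]
2. ∠NVP = 25°  [same arc PN]
3. ∠PNV = 95°  [△VPN]

∠PNV = 95°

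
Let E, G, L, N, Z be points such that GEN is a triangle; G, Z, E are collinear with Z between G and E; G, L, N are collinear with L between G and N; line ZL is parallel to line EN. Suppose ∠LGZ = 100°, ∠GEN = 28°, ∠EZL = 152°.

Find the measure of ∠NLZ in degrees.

∠NLZ = 128°

1. ∠EGN = 100°  [Z on GE, L on GN]
2. ∠ENG = 52°  [△GEN]
3. ∠GLZ = 52°  [ZL∥EN, corresponding at L]
4. ∠NLZ = 128°  [linear pair at L on GN]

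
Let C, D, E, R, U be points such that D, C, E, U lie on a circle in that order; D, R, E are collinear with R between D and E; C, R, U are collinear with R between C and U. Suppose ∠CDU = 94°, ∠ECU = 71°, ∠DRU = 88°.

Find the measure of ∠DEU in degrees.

1. ∠CEU = 86°  [cyclic DCEU, opposite ∠D+∠E]
2. ∠CUE = 23°  [△CEU]
3. ∠ERU = 92°  [linear pair at R on DE]
4. ∠DEU = 65°  [△ERU]

∠DEU = 65°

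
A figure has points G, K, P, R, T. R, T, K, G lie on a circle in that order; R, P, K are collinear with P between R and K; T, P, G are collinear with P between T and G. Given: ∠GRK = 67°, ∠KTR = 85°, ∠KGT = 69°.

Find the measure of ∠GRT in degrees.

1. ∠GTK = 67°  [same arc KG]
2. ∠GKT = 44°  [△TKG]
3. ∠GRT = 136°  [cyclic RTKG, opposite ∠R+∠K]

∠GRT = 136°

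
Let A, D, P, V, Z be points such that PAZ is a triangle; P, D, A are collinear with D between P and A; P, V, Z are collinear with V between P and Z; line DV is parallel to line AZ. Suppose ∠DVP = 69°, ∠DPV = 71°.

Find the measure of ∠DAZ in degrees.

1. ∠PDV = 40°  [△PDV]
2. ∠ADV = 140°  [linear pair at D on PA]
3. ∠DAZ = 40°  [DV∥AZ, co-interior at A–D]

∠DAZ = 40°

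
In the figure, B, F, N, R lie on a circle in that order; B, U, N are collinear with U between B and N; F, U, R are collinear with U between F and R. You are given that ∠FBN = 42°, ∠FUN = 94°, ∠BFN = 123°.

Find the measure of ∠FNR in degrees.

1. ∠FRN = 42°  [same arc FN]
2. ∠BNF = 15°  [△BFN]
3. ∠NFR = 71°  [△FUN]
4. ∠FNR = 67°  [△FNR]

∠FNR = 67°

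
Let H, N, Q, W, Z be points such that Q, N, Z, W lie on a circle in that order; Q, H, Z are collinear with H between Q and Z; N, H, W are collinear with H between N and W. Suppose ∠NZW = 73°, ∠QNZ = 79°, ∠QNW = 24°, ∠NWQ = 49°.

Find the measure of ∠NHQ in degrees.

1. ∠NZQ = 49°  [same arc QN]
2. ∠NQZ = 52°  [△QNZ]
3. ∠NHQ = 104°  [△QHN]

∠NHQ = 104°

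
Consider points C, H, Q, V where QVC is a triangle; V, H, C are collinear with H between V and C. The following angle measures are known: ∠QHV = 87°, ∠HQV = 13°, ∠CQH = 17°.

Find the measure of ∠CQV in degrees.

∠CQV = 30°

1. ∠HVQ = 80°  [△QVH]
2. ∠CHQ = 93°  [linear pair at H on VC]
3. ∠HCQ = 70°  [△QHC]
4. ∠CVQ = 80°  [H on ray VC]
5. ∠QCV = 70°  [H on ray CV]
6. ∠CQV = 30°  [△QVC]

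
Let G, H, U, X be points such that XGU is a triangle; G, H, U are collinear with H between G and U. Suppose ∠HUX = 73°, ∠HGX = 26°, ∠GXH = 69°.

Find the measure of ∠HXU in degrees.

∠HXU = 12°

1. ∠GHX = 85°  [△XGH]
2. ∠UHX = 95°  [linear pair at H on GU]
3. ∠HXU = 12°  [△XHU]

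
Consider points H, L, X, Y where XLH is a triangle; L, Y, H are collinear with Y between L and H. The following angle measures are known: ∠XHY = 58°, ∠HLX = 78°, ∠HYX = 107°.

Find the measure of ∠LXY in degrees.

1. ∠XLY = 78°  [Y on ray LH]
2. ∠LYX = 73°  [linear pair at Y on LH]
3. ∠LXY = 29°  [△XLY]

∠LXY = 29°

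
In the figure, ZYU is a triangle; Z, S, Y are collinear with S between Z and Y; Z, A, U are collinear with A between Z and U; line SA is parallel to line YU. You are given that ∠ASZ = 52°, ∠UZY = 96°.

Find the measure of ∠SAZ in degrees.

∠SAZ = 32°

1. ∠UYZ = 52°  [SA∥YU, corresponding at S]
2. ∠YUZ = 32°  [△ZYU]
3. ∠SAZ = 32°  [SA∥YU, corresponding at A]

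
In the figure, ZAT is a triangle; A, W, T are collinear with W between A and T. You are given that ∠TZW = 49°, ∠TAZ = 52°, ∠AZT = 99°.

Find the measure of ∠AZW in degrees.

∠AZW = 50°

1. ∠ATZ = 29°  [△ZAT]
2. ∠WAZ = 52°  [W on ray AT]
3. ∠WTZ = 29°  [W on ray TA]
4. ∠TWZ = 102°  [△ZWT]
5. ∠AWZ = 78°  [linear pair at W on AT]
6. ∠AZW = 50°  [△ZAW]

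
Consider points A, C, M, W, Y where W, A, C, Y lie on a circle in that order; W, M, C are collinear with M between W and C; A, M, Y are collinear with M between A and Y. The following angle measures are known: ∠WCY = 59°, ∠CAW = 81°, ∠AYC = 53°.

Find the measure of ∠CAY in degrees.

∠CAY = 22°

1. ∠CYW = 99°  [cyclic WACY, opposite ∠A+∠Y]
2. ∠CWY = 22°  [△WCY]
3. ∠CAY = 22°  [same arc CY]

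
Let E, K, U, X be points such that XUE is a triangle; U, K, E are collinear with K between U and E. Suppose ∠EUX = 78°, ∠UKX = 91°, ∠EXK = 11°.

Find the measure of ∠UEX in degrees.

1. ∠EKX = 89°  [linear pair at K on UE]
2. ∠KEX = 80°  [△XKE]
3. ∠UEX = 80°  [K on ray EU]

∠UEX = 80°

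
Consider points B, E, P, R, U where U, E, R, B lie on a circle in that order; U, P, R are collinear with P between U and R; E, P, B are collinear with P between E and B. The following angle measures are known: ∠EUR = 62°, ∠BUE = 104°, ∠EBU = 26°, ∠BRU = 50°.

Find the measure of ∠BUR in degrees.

∠BUR = 42°

1. ∠EBR = 62°  [same arc ER]
2. ∠BRE = 76°  [cyclic UERB, opposite ∠U+∠R]
3. ∠BER = 42°  [△ERB]
4. ∠BUR = 42°  [same arc RB]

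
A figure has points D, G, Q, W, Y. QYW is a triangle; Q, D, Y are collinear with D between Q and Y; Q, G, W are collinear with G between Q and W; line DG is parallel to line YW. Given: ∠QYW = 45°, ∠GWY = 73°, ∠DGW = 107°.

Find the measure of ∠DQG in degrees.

1. ∠GDQ = 45°  [DG∥YW, corresponding at D]
2. ∠DGQ = 73°  [linear pair at G on QW]
3. ∠DQG = 62°  [△QDG]

∠DQG = 62°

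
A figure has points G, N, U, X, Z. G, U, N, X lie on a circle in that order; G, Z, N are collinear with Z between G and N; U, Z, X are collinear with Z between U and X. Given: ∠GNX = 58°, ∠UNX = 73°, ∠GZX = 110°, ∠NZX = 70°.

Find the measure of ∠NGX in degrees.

1. ∠NXU = 52°  [△NZX]
2. ∠NUX = 55°  [△UNX]
3. ∠NGX = 55°  [same arc NX]

∠NGX = 55°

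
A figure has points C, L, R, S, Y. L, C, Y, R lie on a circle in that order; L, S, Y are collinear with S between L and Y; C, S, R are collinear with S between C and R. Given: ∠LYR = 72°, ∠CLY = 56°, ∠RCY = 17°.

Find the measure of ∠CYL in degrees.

1. ∠LCR = 72°  [same arc LR]
2. ∠CSL = 52°  [△LSC]
3. ∠CSY = 128°  [linear pair at S on LY]
4. ∠CYL = 35°  [△CSY]

∠CYL = 35°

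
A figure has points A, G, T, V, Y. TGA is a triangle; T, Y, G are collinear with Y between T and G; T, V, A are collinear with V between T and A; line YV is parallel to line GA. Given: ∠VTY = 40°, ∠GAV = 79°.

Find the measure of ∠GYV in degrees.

1. ∠ATG = 40°  [Y on TG, V on TA]
2. ∠GAT = 79°  [V on ray AT]
3. ∠AGT = 61°  [△TGA]
4. ∠TYV = 61°  [YV∥GA, corresponding at Y]
5. ∠GYV = 119°  [linear pair at Y on TG]

∠GYV = 119°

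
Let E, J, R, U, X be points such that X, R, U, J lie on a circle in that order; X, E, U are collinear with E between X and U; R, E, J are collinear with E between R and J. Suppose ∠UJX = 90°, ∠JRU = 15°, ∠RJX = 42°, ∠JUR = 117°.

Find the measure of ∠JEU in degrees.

1. ∠JXU = 15°  [same arc UJ]
2. ∠RJU = 48°  [△RUJ]
3. ∠JUX = 75°  [△XUJ]
4. ∠JEU = 57°  [△UEJ]

∠JEU = 57°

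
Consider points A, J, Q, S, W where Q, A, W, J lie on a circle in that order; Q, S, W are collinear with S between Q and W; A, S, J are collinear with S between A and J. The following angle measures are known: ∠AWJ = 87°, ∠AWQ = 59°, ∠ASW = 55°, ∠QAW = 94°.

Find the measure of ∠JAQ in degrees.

1. ∠AQJ = 93°  [cyclic QAWJ, opposite ∠Q+∠W]
2. ∠AJQ = 59°  [same arc QA]
3. ∠JAQ = 28°  [△QAJ]

∠JAQ = 28°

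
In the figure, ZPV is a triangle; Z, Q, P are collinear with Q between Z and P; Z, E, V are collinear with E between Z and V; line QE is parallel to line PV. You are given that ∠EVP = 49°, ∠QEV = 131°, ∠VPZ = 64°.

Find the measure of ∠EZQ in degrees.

∠EZQ = 67°

1. ∠QEZ = 49°  [linear pair at E on ZV]
2. ∠EQZ = 64°  [QE∥PV, corresponding at Q]
3. ∠EZQ = 67°  [△ZQE]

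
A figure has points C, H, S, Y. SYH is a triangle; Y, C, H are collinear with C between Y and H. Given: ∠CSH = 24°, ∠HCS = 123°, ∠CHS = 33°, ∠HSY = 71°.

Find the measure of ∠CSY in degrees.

1. ∠SCY = 57°  [linear pair at C on YH]
2. ∠SHY = 33°  [C on ray HY]
3. ∠HYS = 76°  [△SYH]
4. ∠CYS = 76°  [C on ray YH]
5. ∠CSY = 47°  [△SYC]

∠CSY = 47°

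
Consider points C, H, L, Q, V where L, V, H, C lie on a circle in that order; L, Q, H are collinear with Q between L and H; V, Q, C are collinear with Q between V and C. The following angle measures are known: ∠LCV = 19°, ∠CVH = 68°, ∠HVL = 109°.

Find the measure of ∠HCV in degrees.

1. ∠LHV = 19°  [same arc LV]
2. ∠HLV = 52°  [△LVH]
3. ∠HCV = 52°  [same arc VH]

∠HCV = 52°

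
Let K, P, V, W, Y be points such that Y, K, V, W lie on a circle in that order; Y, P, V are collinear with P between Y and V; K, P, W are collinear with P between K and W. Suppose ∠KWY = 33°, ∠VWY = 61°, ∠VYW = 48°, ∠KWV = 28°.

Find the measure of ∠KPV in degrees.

∠KPV = 99°

1. ∠KVY = 33°  [same arc YK]
2. ∠VKW = 48°  [same arc VW]
3. ∠KPV = 99°  [△KPV]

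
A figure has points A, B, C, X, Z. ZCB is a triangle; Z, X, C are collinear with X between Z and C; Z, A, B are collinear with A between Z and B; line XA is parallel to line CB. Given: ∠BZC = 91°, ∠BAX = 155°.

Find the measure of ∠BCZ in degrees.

∠BCZ = 64°

1. ∠AZX = 91°  [X on ZC, A on ZB]
2. ∠XAZ = 25°  [linear pair at A on ZB]
3. ∠AXZ = 64°  [△ZXA]
4. ∠BCZ = 64°  [XA∥CB, corresponding at X]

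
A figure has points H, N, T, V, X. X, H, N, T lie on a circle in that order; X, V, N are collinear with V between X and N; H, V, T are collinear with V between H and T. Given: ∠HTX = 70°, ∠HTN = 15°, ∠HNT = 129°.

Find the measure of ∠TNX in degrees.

∠TNX = 59°

1. ∠HNX = 70°  [same arc XH]
2. ∠HXN = 15°  [same arc HN]
3. ∠NHT = 36°  [△HNT]
4. ∠NHX = 95°  [△XHN]
5. ∠NXT = 36°  [same arc NT]
6. ∠NTX = 85°  [cyclic XHNT, opposite ∠H+∠T]
7. ∠TNX = 59°  [△XNT]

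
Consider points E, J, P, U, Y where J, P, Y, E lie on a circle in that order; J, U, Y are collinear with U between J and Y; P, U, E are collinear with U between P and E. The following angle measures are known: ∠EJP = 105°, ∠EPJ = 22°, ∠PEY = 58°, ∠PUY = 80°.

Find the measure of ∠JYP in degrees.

∠JYP = 53°

1. ∠EYP = 75°  [cyclic JPYE, opposite ∠J+∠Y]
2. ∠EPY = 47°  [△PYE]
3. ∠JYP = 53°  [△PUY]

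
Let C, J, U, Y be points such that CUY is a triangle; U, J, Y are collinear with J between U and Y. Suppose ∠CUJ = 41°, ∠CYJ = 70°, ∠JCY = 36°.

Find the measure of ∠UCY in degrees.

∠UCY = 69°

1. ∠CUY = 41°  [J on ray UY]
2. ∠CYU = 70°  [J on ray YU]
3. ∠UCY = 69°  [△CUY]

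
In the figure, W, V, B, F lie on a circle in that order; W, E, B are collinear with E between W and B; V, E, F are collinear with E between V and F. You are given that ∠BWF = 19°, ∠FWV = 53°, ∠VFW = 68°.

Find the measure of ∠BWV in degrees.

1. ∠BVF = 19°  [same arc BF]
2. ∠FBV = 127°  [cyclic WVBF, opposite ∠W+∠B]
3. ∠BFV = 34°  [△VBF]
4. ∠BWV = 34°  [same arc VB]

∠BWV = 34°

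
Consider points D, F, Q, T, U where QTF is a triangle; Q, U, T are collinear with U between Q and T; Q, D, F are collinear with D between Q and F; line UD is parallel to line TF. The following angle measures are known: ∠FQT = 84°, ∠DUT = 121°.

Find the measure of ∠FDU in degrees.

1. ∠DQU = 84°  [U on QT, D on QF]
2. ∠DUQ = 59°  [linear pair at U on QT]
3. ∠QDU = 37°  [△QUD]
4. ∠FDU = 143°  [linear pair at D on QF]

∠FDU = 143°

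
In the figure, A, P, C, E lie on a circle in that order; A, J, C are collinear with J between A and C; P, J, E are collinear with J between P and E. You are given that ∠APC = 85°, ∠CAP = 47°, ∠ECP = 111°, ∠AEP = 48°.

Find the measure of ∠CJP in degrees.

1. ∠ACP = 48°  [△APC]
2. ∠CEP = 47°  [same arc PC]
3. ∠CPE = 22°  [△PCE]
4. ∠CJP = 110°  [△PJC]

∠CJP = 110°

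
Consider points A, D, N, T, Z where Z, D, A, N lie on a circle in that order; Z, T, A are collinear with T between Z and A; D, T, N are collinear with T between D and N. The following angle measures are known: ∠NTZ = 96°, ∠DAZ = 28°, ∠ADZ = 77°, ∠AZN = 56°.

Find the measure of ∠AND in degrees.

∠AND = 75°

1. ∠ATN = 84°  [linear pair at T on ZA]
2. ∠ANZ = 103°  [cyclic ZDAN, opposite ∠D+∠N]
3. ∠NAZ = 21°  [△ZAN]
4. ∠AND = 75°  [△ATN]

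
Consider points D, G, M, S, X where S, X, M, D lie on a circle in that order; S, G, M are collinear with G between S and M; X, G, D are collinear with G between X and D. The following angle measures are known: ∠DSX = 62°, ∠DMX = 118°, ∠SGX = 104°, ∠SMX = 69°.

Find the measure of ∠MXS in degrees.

∠MXS = 84°

1. ∠SDX = 69°  [same arc SX]
2. ∠DXS = 49°  [△SXD]
3. ∠MSX = 27°  [△SGX]
4. ∠MXS = 84°  [△SXM]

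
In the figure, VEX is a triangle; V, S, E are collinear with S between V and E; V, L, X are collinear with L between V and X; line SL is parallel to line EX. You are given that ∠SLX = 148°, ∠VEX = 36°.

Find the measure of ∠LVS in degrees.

∠LVS = 112°

1. ∠SLV = 32°  [linear pair at L on VX]
2. ∠LSV = 36°  [SL∥EX, corresponding at S]
3. ∠LVS = 112°  [△VSL]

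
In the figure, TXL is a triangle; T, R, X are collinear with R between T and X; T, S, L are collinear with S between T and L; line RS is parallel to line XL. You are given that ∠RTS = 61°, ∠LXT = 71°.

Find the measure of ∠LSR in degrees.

1. ∠LTX = 61°  [R on TX, S on TL]
2. ∠TLX = 48°  [△TXL]
3. ∠RST = 48°  [RS∥XL, corresponding at S]
4. ∠LSR = 132°  [linear pair at S on TL]

∠LSR = 132°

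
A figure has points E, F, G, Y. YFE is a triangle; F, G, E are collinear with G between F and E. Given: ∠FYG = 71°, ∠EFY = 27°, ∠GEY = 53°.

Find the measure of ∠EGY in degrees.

1. ∠GFY = 27°  [G on ray FE]
2. ∠FGY = 82°  [△YFG]
3. ∠EGY = 98°  [linear pair at G on FE]

∠EGY = 98°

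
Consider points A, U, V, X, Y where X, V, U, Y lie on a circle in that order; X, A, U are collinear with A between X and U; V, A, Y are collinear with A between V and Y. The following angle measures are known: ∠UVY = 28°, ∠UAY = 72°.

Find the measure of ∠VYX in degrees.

1. ∠UXY = 28°  [same arc UY]
2. ∠XAY = 108°  [linear pair at A on XU]
3. ∠VYX = 44°  [△XAY]

∠VYX = 44°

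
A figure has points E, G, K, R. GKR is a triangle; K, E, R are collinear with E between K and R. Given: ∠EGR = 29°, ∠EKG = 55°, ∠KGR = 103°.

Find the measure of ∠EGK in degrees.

1. ∠GKR = 55°  [E on ray KR]
2. ∠GRK = 22°  [△GKR]
3. ∠ERG = 22°  [E on ray RK]
4. ∠GER = 129°  [△GER]
5. ∠GEK = 51°  [linear pair at E on KR]
6. ∠EGK = 74°  [△GKE]

∠EGK = 74°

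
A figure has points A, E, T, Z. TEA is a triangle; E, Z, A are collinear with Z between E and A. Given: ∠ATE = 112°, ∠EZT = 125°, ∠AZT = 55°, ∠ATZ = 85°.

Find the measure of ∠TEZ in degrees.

1. ∠TAZ = 40°  [△TZA]
2. ∠EAT = 40°  [Z on ray AE]
3. ∠AET = 28°  [△TEA]
4. ∠TEZ = 28°  [Z on ray EA]

∠TEZ = 28°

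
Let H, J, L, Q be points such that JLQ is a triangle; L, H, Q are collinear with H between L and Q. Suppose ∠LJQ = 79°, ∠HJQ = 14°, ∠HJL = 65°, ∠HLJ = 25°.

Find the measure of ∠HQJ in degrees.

∠HQJ = 76°

1. ∠JHL = 90°  [△JLH]
2. ∠JHQ = 90°  [linear pair at H on LQ]
3. ∠HQJ = 76°  [△JHQ]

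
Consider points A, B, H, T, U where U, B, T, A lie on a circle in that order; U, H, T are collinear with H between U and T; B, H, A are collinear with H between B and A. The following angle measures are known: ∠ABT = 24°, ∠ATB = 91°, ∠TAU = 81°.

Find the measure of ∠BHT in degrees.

1. ∠BAT = 65°  [△BTA]
2. ∠TBU = 99°  [cyclic UBTA, opposite ∠B+∠A]
3. ∠BUT = 65°  [same arc BT]
4. ∠BTU = 16°  [△UBT]
5. ∠BHT = 140°  [△BHT]

∠BHT = 140°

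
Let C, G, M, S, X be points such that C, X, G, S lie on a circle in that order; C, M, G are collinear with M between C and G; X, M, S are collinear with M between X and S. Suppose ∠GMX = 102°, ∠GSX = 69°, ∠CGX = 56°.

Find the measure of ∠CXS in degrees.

1. ∠CMX = 78°  [linear pair at M on CG]
2. ∠GCX = 69°  [same arc XG]
3. ∠CXS = 33°  [△CMX]

∠CXS = 33°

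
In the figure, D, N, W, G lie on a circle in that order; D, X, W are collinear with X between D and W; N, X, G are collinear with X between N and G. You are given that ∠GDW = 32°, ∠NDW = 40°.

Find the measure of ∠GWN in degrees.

1. ∠GNW = 32°  [same arc WG]
2. ∠NGW = 40°  [same arc NW]
3. ∠GWN = 108°  [△NWG]

∠GWN = 108°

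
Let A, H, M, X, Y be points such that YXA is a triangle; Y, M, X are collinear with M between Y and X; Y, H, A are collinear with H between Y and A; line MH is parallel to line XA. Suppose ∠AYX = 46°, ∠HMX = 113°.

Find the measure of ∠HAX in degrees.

1. ∠HYM = 46°  [M on YX, H on YA]
2. ∠HMY = 67°  [linear pair at M on YX]
3. ∠MHY = 67°  [△YMH]
4. ∠AHM = 113°  [linear pair at H on YA]
5. ∠HAX = 67°  [MH∥XA, co-interior at A–H]

∠HAX = 67°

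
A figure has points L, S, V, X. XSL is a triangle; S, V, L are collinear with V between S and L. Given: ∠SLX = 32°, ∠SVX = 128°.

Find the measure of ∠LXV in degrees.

∠LXV = 96°

1. ∠VLX = 32°  [V on ray LS]
2. ∠LVX = 52°  [linear pair at V on SL]
3. ∠LXV = 96°  [△XVL]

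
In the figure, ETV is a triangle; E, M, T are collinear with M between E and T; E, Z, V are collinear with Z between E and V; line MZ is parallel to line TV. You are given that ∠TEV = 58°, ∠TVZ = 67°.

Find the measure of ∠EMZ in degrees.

1. ∠EVT = 67°  [Z on ray VE]
2. ∠ETV = 55°  [△ETV]
3. ∠EMZ = 55°  [MZ∥TV, corresponding at M]

∠EMZ = 55°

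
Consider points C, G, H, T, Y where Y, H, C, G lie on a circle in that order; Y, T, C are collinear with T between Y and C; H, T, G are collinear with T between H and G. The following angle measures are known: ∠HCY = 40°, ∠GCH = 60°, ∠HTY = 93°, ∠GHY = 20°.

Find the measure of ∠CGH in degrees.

1. ∠CTG = 93°  [vertical angles at T]
2. ∠GCY = 20°  [same arc YG]
3. ∠CGH = 67°  [△CTG]

∠CGH = 67°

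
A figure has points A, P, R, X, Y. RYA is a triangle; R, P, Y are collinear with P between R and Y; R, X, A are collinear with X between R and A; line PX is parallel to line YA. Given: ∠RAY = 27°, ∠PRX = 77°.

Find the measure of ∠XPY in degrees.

∠XPY = 104°

1. ∠PXR = 27°  [PX∥YA, corresponding at X]
2. ∠RPX = 76°  [△RPX]
3. ∠XPY = 104°  [linear pair at P on RY]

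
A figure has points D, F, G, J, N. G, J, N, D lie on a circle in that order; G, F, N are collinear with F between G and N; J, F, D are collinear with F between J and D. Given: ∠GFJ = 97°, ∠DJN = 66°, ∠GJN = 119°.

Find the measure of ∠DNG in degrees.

∠DNG = 53°

1. ∠DGN = 66°  [same arc ND]
2. ∠GDN = 61°  [cyclic GJND, opposite ∠J+∠D]
3. ∠DNG = 53°  [△GND]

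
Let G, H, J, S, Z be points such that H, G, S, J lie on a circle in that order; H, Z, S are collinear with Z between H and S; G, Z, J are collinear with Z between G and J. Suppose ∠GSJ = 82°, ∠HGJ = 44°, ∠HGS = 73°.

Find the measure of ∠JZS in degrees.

1. ∠GHJ = 98°  [cyclic HGSJ, opposite ∠H+∠S]
2. ∠HSJ = 44°  [same arc HJ]
3. ∠GJH = 38°  [△HGJ]
4. ∠HJS = 107°  [cyclic HGSJ, opposite ∠G+∠J]
5. ∠JHS = 29°  [△HSJ]
6. ∠HZJ = 113°  [△HZJ]
7. ∠JZS = 67°  [linear pair at Z on HS]

∠JZS = 67°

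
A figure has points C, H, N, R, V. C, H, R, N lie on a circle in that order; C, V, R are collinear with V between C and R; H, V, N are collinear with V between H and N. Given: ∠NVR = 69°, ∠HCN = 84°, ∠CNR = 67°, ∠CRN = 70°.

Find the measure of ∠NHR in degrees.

1. ∠HNR = 41°  [△RVN]
2. ∠HRN = 96°  [cyclic CHRN, opposite ∠C+∠R]
3. ∠NHR = 43°  [△HRN]

∠NHR = 43°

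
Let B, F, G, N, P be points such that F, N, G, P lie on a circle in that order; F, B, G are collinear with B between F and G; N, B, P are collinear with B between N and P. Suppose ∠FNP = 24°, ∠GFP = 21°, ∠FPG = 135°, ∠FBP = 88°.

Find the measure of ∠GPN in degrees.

∠GPN = 64°

1. ∠FGP = 24°  [same arc FP]
2. ∠GBP = 92°  [linear pair at B on FG]
3. ∠GPN = 64°  [△GBP]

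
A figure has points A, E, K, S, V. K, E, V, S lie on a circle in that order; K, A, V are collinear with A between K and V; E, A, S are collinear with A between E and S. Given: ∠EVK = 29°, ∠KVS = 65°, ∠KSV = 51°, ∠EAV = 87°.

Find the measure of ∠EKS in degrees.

1. ∠ESK = 29°  [same arc KE]
2. ∠KES = 65°  [same arc KS]
3. ∠EKS = 86°  [△KES]

∠EKS = 86°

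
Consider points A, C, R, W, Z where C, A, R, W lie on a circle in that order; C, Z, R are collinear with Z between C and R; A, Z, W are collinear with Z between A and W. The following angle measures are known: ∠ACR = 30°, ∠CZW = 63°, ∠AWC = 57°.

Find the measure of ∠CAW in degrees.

∠CAW = 33°

1. ∠AWR = 30°  [same arc AR]
2. ∠RZW = 117°  [linear pair at Z on CR]
3. ∠CRW = 33°  [△RZW]
4. ∠CAW = 33°  [same arc CW]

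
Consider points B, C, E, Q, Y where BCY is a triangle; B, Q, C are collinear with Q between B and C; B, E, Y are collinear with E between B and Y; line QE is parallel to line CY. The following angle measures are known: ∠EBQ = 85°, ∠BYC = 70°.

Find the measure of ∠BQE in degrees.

1. ∠CBY = 85°  [Q on BC, E on BY]
2. ∠BCY = 25°  [△BCY]
3. ∠BQE = 25°  [QE∥CY, corresponding at Q]

∠BQE = 25°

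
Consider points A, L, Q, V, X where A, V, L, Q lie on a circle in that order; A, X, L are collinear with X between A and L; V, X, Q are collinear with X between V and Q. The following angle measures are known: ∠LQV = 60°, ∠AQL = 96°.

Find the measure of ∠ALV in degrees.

∠ALV = 36°

1. ∠LAV = 60°  [same arc VL]
2. ∠AVL = 84°  [cyclic AVLQ, opposite ∠V+∠Q]
3. ∠ALV = 36°  [△AVL]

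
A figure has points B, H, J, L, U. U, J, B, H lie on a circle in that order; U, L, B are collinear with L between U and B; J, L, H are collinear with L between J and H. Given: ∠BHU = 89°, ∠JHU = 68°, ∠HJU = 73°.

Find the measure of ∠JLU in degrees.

1. ∠BJU = 91°  [cyclic UJBH, opposite ∠J+∠H]
2. ∠JBU = 68°  [same arc UJ]
3. ∠BUJ = 21°  [△UJB]
4. ∠JLU = 86°  [△ULJ]

∠JLU = 86°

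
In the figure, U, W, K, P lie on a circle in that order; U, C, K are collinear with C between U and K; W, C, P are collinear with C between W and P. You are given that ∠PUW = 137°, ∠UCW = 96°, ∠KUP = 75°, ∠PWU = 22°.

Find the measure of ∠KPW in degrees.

1. ∠PKW = 43°  [cyclic UWKP, opposite ∠U+∠K]
2. ∠KWP = 75°  [same arc KP]
3. ∠KPW = 62°  [△WKP]

∠KPW = 62°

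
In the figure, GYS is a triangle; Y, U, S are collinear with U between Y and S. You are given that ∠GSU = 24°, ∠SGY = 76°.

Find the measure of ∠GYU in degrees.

∠GYU = 80°

1. ∠GSY = 24°  [U on ray SY]
2. ∠GYS = 80°  [△GYS]
3. ∠GYU = 80°  [U on ray YS]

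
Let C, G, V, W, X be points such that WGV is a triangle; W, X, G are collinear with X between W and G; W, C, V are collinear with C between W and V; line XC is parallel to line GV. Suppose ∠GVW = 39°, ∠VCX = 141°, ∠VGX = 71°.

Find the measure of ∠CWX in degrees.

1. ∠VGW = 71°  [X on ray GW]
2. ∠GWV = 70°  [△WGV]
3. ∠CWX = 70°  [X on WG, C on WV]

∠CWX = 70°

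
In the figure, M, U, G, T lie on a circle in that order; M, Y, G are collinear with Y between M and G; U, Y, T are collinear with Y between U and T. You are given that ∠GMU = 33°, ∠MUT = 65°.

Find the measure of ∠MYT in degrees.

1. ∠GTU = 33°  [same arc UG]
2. ∠MGT = 65°  [same arc MT]
3. ∠GYT = 82°  [△GYT]
4. ∠MYT = 98°  [linear pair at Y on MG]

∠MYT = 98°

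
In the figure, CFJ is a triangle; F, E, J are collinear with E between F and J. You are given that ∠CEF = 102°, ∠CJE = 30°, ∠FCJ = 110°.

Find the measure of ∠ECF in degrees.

∠ECF = 38°

1. ∠CJF = 30°  [E on ray JF]
2. ∠CFJ = 40°  [△CFJ]
3. ∠CFE = 40°  [E on ray FJ]
4. ∠ECF = 38°  [△CFE]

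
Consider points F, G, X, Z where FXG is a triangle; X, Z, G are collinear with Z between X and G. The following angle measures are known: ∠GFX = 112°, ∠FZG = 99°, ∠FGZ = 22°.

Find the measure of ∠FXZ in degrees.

∠FXZ = 46°

1. ∠FGX = 22°  [Z on ray GX]
2. ∠FXG = 46°  [△FXG]
3. ∠FXZ = 46°  [Z on ray XG]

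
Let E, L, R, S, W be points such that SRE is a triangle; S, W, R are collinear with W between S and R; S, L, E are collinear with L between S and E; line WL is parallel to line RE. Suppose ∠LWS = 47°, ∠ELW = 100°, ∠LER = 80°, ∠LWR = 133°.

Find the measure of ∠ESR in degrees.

∠ESR = 53°

1. ∠ERS = 47°  [WL∥RE, corresponding at W]
2. ∠RES = 80°  [L on ray ES]
3. ∠ESR = 53°  [△SRE]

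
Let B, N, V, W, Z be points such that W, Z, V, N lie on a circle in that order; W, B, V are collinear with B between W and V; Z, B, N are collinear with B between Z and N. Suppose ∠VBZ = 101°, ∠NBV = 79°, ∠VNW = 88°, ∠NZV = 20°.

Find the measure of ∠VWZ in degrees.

∠VWZ = 29°

1. ∠WVZ = 59°  [△ZBV]
2. ∠VZW = 92°  [cyclic WZVN, opposite ∠Z+∠N]
3. ∠VWZ = 29°  [△WZV]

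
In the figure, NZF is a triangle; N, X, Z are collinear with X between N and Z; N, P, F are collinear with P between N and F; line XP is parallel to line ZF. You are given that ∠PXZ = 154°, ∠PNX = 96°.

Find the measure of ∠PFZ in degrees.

∠PFZ = 58°

1. ∠NXP = 26°  [linear pair at X on NZ]
2. ∠NPX = 58°  [△NXP]
3. ∠FPX = 122°  [linear pair at P on NF]
4. ∠PFZ = 58°  [XP∥ZF, co-interior at F–P]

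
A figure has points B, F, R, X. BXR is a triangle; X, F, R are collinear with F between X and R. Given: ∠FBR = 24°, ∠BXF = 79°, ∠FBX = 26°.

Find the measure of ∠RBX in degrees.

1. ∠BFX = 75°  [△BXF]
2. ∠BXR = 79°  [F on ray XR]
3. ∠BFR = 105°  [linear pair at F on XR]
4. ∠BRF = 51°  [△BFR]
5. ∠BRX = 51°  [F on ray RX]
6. ∠RBX = 50°  [△BXR]

∠RBX = 50°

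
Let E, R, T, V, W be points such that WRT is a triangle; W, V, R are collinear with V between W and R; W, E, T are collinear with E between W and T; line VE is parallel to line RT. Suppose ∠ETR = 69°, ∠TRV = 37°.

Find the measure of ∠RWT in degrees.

∠RWT = 74°

1. ∠RTW = 69°  [E on ray TW]
2. ∠TRW = 37°  [V on ray RW]
3. ∠RWT = 74°  [△WRT]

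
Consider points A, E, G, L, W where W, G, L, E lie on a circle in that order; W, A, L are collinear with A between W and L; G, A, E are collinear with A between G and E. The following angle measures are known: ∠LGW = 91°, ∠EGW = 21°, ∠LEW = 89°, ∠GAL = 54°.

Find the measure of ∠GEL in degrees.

∠GEL = 33°

1. ∠ELW = 21°  [same arc WE]
2. ∠EAW = 54°  [vertical angles at A]
3. ∠EAL = 126°  [linear pair at A on WL]
4. ∠GEL = 33°  [△LAE]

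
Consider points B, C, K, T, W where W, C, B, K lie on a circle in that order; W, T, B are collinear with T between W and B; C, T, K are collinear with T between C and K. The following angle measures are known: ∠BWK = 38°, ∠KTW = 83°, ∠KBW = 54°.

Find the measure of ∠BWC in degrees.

1. ∠BTC = 83°  [vertical angles at T]
2. ∠KCW = 54°  [same arc WK]
3. ∠CTW = 97°  [linear pair at T on WB]
4. ∠BWC = 29°  [△WTC]

∠BWC = 29°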